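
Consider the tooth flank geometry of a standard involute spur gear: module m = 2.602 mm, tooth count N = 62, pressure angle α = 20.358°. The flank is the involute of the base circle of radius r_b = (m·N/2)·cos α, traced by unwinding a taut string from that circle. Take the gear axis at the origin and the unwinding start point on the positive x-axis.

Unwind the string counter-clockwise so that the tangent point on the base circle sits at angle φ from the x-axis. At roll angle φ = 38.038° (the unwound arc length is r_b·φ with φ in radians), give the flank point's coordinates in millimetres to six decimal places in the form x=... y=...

x=90.497256 y=7.055988

pitch radius r_p = m·N/2 = 2.602·62/2 = 80.662000
base radius r_b = r_p·cos α = 80.662000·cos 20.358° = 75.623630
roll angle φ = 38.038° = 0.66388834 rad
x = r_b·(cos φ + φ·sin φ) = 75.623630·(0.78760226 + 0.66388834·0.61618397) = 90.497256
y = r_b·(sin φ − φ·cos φ) = 75.623630·(0.61618397 − 0.66388834·0.78760226) = 7.055988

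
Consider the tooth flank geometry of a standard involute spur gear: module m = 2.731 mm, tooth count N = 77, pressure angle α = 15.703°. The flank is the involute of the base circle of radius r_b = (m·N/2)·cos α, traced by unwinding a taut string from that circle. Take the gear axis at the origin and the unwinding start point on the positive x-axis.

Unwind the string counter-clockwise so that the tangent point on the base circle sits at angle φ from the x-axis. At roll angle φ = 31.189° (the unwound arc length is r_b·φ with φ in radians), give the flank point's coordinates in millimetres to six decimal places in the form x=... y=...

pitch radius r_p = m·N/2 = 2.731·77/2 = 105.143500
base radius r_b = r_p·cos α = 105.143500·cos 15.703° = 101.219290
roll angle φ = 31.189° = 0.54435074 rad
x = r_b·(cos φ + φ·sin φ) = 101.219290·(0.85546370 + 0.54435074·0.51786278) = 115.123043
y = r_b·(sin φ − φ·cos φ) = 101.219290·(0.51786278 − 0.54435074·0.85546370) = 5.282684

x=115.123043 y=5.282684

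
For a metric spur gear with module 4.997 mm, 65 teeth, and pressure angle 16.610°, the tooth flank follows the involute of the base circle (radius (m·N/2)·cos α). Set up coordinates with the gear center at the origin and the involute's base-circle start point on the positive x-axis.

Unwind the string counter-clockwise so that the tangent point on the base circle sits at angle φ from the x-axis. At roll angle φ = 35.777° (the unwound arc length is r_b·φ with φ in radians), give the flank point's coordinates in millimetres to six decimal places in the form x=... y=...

pitch radius r_p = m·N/2 = 4.997·65/2 = 162.402500
base radius r_b = r_p·cos α = 162.402500·cos 16.610° = 155.625882
roll angle φ = 35.777° = 0.62442645 rad
x = r_b·(cos φ + φ·sin φ) = 155.625882·(0.81129857 + 0.62442645·0.58463205) = 183.071795
y = r_b·(sin φ − φ·cos φ) = 155.625882·(0.58463205 − 0.62442645·0.81129857) = 12.144384

x=183.071795 y=12.144384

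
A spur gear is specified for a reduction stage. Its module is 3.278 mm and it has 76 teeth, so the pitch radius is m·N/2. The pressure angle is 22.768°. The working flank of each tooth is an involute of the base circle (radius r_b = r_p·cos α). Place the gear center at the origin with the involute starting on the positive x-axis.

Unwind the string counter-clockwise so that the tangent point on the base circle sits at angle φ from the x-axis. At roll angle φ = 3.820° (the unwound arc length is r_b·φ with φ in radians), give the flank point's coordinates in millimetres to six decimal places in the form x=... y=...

pitch radius r_p = m·N/2 = 3.278·76/2 = 124.564000
base radius r_b = r_p·cos α = 124.564000·cos 22.768° = 114.857903
roll angle φ = 3.820° = 0.06667158 rad
x = r_b·(cos φ + φ·sin φ) = 114.857903·(0.99777827 + 0.06667158·0.06662219) = 115.112897
y = r_b·(sin φ − φ·cos φ) = 114.857903·(0.06662219 − 0.06667158·0.99777827) = 0.011341

x=115.112897 y=0.011341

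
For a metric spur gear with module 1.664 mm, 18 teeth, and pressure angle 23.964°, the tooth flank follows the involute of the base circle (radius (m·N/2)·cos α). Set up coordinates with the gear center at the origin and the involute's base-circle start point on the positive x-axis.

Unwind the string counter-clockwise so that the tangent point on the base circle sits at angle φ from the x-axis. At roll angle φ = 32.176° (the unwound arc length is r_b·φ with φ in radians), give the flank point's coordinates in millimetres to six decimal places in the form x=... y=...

pitch radius r_p = m·N/2 = 1.664·18/2 = 14.976000
base radius r_b = r_p·cos α = 14.976000·cos 23.964° = 13.685081
roll angle φ = 32.176° = 0.56157714 rad
x = r_b·(cos φ + φ·sin φ) = 13.685081·(0.84641630 + 0.56157714·0.53252178) = 15.675828
y = r_b·(sin φ − φ·cos φ) = 13.685081·(0.53252178 − 0.56157714·0.84641630) = 0.782701

x=15.675828 y=0.782701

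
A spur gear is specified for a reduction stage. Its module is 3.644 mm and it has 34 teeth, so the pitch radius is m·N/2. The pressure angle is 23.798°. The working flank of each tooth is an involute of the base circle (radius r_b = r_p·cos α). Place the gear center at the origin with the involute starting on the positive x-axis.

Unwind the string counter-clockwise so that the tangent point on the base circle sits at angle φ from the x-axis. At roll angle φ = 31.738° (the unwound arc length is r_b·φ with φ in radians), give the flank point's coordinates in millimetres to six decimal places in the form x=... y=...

x=64.721010 y=3.113870

pitch radius r_p = m·N/2 = 3.644·34/2 = 61.948000
base radius r_b = r_p·cos α = 61.948000·cos 23.798° = 56.680794
roll angle φ = 31.738° = 0.55393260 rad
x = r_b·(cos φ + φ·sin φ) = 56.680794·(0.85046242 + 0.55393260·0.52603581) = 64.721010
y = r_b·(sin φ − φ·cos φ) = 56.680794·(0.52603581 − 0.55393260·0.85046242) = 3.113870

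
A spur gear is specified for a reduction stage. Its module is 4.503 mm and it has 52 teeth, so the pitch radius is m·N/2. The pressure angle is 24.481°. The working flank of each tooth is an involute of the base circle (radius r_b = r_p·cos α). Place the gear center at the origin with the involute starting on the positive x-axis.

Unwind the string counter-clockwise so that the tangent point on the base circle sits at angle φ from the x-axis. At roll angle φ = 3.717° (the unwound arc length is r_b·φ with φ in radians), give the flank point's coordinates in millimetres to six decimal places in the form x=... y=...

x=106.776524 y=0.009693

pitch radius r_p = m·N/2 = 4.503·52/2 = 117.078000
base radius r_b = r_p·cos α = 117.078000·cos 24.481° = 106.552540
roll angle φ = 3.717° = 0.06487389 rad
x = r_b·(cos φ + φ·sin φ) = 106.552540·(0.99789643 + 0.06487389·0.06482839) = 106.776524
y = r_b·(sin φ − φ·cos φ) = 106.552540·(0.06482839 − 0.06487389·0.99789643) = 0.009693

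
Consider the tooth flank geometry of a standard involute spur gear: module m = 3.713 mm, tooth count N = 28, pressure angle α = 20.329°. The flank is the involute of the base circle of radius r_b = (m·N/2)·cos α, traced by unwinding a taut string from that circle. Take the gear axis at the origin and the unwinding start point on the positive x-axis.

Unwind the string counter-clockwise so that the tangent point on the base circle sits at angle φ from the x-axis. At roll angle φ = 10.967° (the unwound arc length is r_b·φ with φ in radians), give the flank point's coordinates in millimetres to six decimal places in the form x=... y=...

pitch radius r_p = m·N/2 = 3.713·28/2 = 51.982000
base radius r_b = r_p·cos α = 51.982000·cos 20.329° = 48.744208
roll angle φ = 10.967° = 0.19141026 rad
x = r_b·(cos φ + φ·sin φ) = 48.744208·(0.98173692 + 0.19141026·0.19024359) = 49.628988
y = r_b·(sin φ − φ·cos φ) = 48.744208·(0.19024359 − 0.19141026·0.98173692) = 0.113529

x=49.628988 y=0.113529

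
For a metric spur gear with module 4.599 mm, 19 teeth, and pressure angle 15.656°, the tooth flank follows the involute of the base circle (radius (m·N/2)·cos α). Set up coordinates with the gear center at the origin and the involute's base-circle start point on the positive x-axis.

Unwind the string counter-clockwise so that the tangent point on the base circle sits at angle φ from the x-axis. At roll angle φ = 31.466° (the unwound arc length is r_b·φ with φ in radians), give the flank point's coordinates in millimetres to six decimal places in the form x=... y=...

pitch radius r_p = m·N/2 = 4.599·19/2 = 43.690500
base radius r_b = r_p·cos α = 43.690500·cos 15.656° = 42.069551
roll angle φ = 31.466° = 0.54918530 rad
x = r_b·(cos φ + φ·sin φ) = 42.069551·(0.85295007 + 0.54918530·0.52199251) = 47.943330
y = r_b·(sin φ − φ·cos φ) = 42.069551·(0.52199251 − 0.54918530·0.85295007) = 2.253450

x=47.943330 y=2.253450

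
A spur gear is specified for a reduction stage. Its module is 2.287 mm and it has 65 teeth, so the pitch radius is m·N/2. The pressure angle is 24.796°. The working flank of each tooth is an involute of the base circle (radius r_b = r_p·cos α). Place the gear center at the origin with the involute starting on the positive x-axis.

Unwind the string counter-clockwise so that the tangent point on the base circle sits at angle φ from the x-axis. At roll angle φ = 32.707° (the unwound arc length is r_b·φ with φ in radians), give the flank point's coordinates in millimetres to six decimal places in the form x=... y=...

x=77.589298 y=4.049089

pitch radius r_p = m·N/2 = 2.287·65/2 = 74.327500
base radius r_b = r_p·cos α = 74.327500·cos 24.796° = 67.475007
roll angle φ = 32.707° = 0.57084484 rad
x = r_b·(cos φ + φ·sin φ) = 67.475007·(0.84144477 + 0.57084484·0.54034313) = 77.589298
y = r_b·(sin φ − φ·cos φ) = 67.475007·(0.54034313 − 0.57084484·0.84144477) = 4.049089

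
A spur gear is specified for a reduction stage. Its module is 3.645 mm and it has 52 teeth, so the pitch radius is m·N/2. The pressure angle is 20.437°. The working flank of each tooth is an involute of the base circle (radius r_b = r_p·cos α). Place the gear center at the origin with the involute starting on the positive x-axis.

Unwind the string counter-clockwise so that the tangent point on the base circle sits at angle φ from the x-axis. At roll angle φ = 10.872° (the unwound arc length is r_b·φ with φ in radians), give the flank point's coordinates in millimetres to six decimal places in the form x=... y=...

pitch radius r_p = m·N/2 = 3.645·52/2 = 94.770000
base radius r_b = r_p·cos α = 94.770000·cos 20.437° = 88.804863
roll angle φ = 10.872° = 0.18975220 rad
x = r_b·(cos φ + φ·sin φ) = 88.804863·(0.98205100 + 0.18975220·0.18861554) = 90.389250
y = r_b·(sin φ − φ·cos φ) = 88.804863·(0.18861554 − 0.18975220·0.98205100) = 0.201517

x=90.389250 y=0.201517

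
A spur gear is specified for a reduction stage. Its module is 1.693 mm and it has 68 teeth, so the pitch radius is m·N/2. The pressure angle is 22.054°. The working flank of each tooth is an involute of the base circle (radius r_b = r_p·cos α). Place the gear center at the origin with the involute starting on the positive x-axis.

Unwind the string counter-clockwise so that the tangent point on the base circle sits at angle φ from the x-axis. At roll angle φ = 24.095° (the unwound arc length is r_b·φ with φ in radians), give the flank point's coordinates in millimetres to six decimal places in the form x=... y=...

x=57.861206 y=1.299355

pitch radius r_p = m·N/2 = 1.693·68/2 = 57.562000
base radius r_b = r_p·cos α = 57.562000·cos 22.054° = 53.350211
roll angle φ = 24.095° = 0.42053708 rad
x = r_b·(cos φ + φ·sin φ) = 53.350211·(0.91286981 + 0.42053708·0.40825080) = 57.861206
y = r_b·(sin φ − φ·cos φ) = 53.350211·(0.40825080 − 0.42053708·0.91286981) = 1.299355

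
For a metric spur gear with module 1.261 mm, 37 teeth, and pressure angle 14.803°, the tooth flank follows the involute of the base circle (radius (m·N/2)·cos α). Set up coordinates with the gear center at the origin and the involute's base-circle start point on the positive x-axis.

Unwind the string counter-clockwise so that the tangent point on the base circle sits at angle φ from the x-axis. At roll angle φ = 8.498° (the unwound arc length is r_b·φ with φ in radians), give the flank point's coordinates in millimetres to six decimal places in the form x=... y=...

pitch radius r_p = m·N/2 = 1.261·37/2 = 23.328500
base radius r_b = r_p·cos α = 23.328500·cos 14.803° = 22.554227
roll angle φ = 8.498° = 0.14831808 rad
x = r_b·(cos φ + φ·sin φ) = 22.554227·(0.98902102 + 0.14831808·0.14777489) = 22.800942
y = r_b·(sin φ − φ·cos φ) = 22.554227·(0.14777489 − 0.14831808·0.98902102) = 0.024476

x=22.800942 y=0.024476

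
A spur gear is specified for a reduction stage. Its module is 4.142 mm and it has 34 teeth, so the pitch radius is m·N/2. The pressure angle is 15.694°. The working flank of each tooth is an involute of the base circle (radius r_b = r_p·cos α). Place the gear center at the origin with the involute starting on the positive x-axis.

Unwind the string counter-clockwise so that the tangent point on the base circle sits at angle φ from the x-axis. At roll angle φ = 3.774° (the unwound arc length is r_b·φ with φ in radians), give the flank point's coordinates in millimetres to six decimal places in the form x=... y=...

x=67.935870 y=0.006455

pitch radius r_p = m·N/2 = 4.142·34/2 = 70.414000
base radius r_b = r_p·cos α = 70.414000·cos 15.694° = 67.788972
roll angle φ = 3.774° = 0.06586873 rad
x = r_b·(cos φ + φ·sin φ) = 67.788972·(0.99783144 + 0.06586873·0.06582111) = 67.935870
y = r_b·(sin φ − φ·cos φ) = 67.788972·(0.06582111 − 0.06586873·0.99783144) = 0.006455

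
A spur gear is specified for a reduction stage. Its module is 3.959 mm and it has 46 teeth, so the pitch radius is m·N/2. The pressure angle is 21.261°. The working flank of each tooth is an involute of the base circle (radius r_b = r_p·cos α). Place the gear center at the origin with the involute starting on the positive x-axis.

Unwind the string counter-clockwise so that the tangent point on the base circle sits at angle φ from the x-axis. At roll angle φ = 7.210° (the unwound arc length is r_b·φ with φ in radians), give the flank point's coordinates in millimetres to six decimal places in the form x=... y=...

x=85.528732 y=0.056277

pitch radius r_p = m·N/2 = 3.959·46/2 = 91.057000
base radius r_b = r_p·cos α = 91.057000·cos 21.261° = 84.859503
roll angle φ = 7.210° = 0.12583824 rad
x = r_b·(cos φ + φ·sin φ) = 84.859503·(0.99209281 + 0.12583824·0.12550639) = 85.528732
y = r_b·(sin φ − φ·cos φ) = 84.859503·(0.12550639 − 0.12583824·0.99209281) = 0.056277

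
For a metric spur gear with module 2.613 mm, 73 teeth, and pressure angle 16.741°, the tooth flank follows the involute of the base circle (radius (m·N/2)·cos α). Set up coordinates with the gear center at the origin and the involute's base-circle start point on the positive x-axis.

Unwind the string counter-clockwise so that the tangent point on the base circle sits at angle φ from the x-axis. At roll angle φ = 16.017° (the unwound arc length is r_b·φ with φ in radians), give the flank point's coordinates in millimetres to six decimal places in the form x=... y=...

x=94.831495 y=0.659904

pitch radius r_p = m·N/2 = 2.613·73/2 = 95.374500
base radius r_b = r_p·cos α = 95.374500·cos 16.741° = 91.332206
roll angle φ = 16.017° = 0.27954939 rad
x = r_b·(cos φ + φ·sin φ) = 91.332206·(0.96117987 + 0.27954939·0.27592256) = 94.831495
y = r_b·(sin φ − φ·cos φ) = 91.332206·(0.27592256 − 0.27954939·0.96117987) = 0.659904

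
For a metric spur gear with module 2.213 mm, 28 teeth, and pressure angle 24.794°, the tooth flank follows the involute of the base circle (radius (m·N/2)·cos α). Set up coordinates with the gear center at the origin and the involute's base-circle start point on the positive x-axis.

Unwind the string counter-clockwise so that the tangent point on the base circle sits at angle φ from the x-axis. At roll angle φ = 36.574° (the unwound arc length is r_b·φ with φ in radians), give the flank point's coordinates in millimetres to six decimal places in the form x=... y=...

pitch radius r_p = m·N/2 = 2.213·28/2 = 30.982000
base radius r_b = r_p·cos α = 30.982000·cos 24.794° = 28.126123
roll angle φ = 36.574° = 0.63833672 rad
x = r_b·(cos φ + φ·sin φ) = 28.126123·(0.80308795 + 0.63833672·0.59586051) = 33.285792
y = r_b·(sin φ − φ·cos φ) = 28.126123·(0.59586051 − 0.63833672·0.80308795) = 2.340655

x=33.285792 y=2.340655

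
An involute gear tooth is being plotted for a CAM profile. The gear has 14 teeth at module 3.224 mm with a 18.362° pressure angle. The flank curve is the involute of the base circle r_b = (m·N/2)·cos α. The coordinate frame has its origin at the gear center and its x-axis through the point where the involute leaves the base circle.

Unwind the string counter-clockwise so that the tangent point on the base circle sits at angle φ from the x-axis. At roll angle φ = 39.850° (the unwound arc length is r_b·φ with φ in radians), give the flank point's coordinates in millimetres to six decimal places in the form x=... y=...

x=25.989669 y=2.287906

pitch radius r_p = m·N/2 = 3.224·14/2 = 22.568000
base radius r_b = r_p·cos α = 22.568000·cos 18.362° = 21.418954
roll angle φ = 39.850° = 0.69551371 rad
x = r_b·(cos φ + φ·sin φ) = 21.418954·(0.76772463 + 0.69551371·0.64077991) = 25.989669
y = r_b·(sin φ − φ·cos φ) = 21.418954·(0.64077991 − 0.69551371·0.76772463) = 2.287906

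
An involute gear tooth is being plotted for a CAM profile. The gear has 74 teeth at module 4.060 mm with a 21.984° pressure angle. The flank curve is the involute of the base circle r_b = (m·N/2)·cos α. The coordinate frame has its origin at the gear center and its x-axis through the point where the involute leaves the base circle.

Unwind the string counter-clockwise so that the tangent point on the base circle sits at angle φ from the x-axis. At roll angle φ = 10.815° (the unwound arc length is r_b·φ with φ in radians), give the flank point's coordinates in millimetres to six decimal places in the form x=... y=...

pitch radius r_p = m·N/2 = 4.060·74/2 = 150.220000
base radius r_b = r_p·cos α = 150.220000·cos 21.984° = 139.297268
roll angle φ = 10.815° = 0.18875736 rad
x = r_b·(cos φ + φ·sin φ) = 139.297268·(0.98223816 + 0.18875736·0.18763847) = 141.756742
y = r_b·(sin φ − φ·cos φ) = 139.297268·(0.18763847 − 0.18875736·0.98223816) = 0.311161

x=141.756742 y=0.311161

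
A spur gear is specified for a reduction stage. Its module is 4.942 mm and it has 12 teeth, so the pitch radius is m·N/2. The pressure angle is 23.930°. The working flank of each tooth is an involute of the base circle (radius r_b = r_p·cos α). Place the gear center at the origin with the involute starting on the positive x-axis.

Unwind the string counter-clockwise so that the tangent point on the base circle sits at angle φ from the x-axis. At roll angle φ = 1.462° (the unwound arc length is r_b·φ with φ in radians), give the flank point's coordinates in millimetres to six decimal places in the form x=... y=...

x=27.111986 y=0.000150

pitch radius r_p = m·N/2 = 4.942·12/2 = 29.652000
base radius r_b = r_p·cos α = 29.652000·cos 23.930° = 27.103164
roll angle φ = 1.462° = 0.02551671 rad
x = r_b·(cos φ + φ·sin φ) = 27.103164·(0.99967447 + 0.02551671·0.02551394) = 27.111986
y = r_b·(sin φ − φ·cos φ) = 27.103164·(0.02551394 − 0.02551671·0.99967447) = 0.000150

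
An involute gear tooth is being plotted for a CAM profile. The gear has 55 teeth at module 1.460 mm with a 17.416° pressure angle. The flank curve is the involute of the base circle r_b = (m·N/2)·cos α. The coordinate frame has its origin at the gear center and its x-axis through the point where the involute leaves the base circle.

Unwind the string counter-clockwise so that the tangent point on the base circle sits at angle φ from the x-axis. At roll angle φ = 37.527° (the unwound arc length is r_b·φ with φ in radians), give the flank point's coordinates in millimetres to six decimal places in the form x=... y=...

x=45.666005 y=3.436382

pitch radius r_p = m·N/2 = 1.460·55/2 = 40.150000
base radius r_b = r_p·cos α = 40.150000·cos 17.416° = 38.309395
roll angle φ = 37.527° = 0.65496971 rad
x = r_b·(cos φ + φ·sin φ) = 38.309395·(0.79306638 + 0.65496971·0.60913522) = 45.666005
y = r_b·(sin φ − φ·cos φ) = 38.309395·(0.60913522 − 0.65496971·0.79306638) = 3.436382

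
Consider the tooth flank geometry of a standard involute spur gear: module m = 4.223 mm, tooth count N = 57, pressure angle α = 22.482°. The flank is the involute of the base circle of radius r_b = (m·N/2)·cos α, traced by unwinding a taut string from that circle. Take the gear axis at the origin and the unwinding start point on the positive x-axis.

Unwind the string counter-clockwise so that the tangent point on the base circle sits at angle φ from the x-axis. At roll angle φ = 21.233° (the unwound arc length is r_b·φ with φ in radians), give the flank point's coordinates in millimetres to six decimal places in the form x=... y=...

pitch radius r_p = m·N/2 = 4.223·57/2 = 120.355500
base radius r_b = r_p·cos α = 120.355500·cos 22.482° = 111.208447
roll angle φ = 21.233° = 0.37058576 rad
x = r_b·(cos φ + φ·sin φ) = 111.208447·(0.93211537 + 0.37058576·0.36216149) = 118.584598
y = r_b·(sin φ − φ·cos φ) = 111.208447·(0.36216149 − 0.37058576·0.93211537) = 1.860830

x=118.584598 y=1.860830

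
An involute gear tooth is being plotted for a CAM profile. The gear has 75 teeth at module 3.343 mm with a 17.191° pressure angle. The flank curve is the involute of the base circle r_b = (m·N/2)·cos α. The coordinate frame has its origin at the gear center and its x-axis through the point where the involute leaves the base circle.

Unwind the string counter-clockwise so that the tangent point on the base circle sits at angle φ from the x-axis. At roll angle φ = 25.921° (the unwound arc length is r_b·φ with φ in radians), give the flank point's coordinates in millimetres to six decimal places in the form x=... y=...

x=131.397836 y=3.621345

pitch radius r_p = m·N/2 = 3.343·75/2 = 125.362500
base radius r_b = r_p·cos α = 125.362500·cos 17.191° = 119.761905
roll angle φ = 25.921° = 0.45240680 rad
x = r_b·(cos φ + φ·sin φ) = 119.761905·(0.89939762 + 0.45240680·0.43713146) = 131.397836
y = r_b·(sin φ − φ·cos φ) = 119.761905·(0.43713146 − 0.45240680·0.89939762) = 3.621345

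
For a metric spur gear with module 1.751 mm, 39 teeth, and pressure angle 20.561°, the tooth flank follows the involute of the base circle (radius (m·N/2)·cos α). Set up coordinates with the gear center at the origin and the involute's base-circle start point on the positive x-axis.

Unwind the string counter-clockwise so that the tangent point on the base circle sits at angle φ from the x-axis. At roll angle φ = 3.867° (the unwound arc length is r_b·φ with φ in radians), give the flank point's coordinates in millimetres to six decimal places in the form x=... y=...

pitch radius r_p = m·N/2 = 1.751·39/2 = 34.144500
base radius r_b = r_p·cos α = 34.144500·cos 20.561° = 31.969455
roll angle φ = 3.867° = 0.06749188 rad
x = r_b·(cos φ + φ·sin φ) = 31.969455·(0.99772329 + 0.06749188·0.06744065) = 32.042185
y = r_b·(sin φ − φ·cos φ) = 31.969455·(0.06744065 − 0.06749188·0.99772329) = 0.003275

x=32.042185 y=0.003275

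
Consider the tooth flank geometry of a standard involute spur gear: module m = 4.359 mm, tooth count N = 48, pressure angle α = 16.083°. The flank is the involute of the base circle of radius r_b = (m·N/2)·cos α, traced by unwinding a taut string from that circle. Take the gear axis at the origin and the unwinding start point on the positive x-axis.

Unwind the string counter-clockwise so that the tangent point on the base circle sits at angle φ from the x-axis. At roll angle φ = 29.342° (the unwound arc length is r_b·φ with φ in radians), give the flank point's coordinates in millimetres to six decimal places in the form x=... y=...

x=112.851185 y=4.383348

pitch radius r_p = m·N/2 = 4.359·48/2 = 104.616000
base radius r_b = r_p·cos α = 104.616000·cos 16.083° = 100.521475
roll angle φ = 29.342° = 0.51211451 rad
x = r_b·(cos φ + φ·sin φ) = 100.521475·(0.87171030 + 0.51211451·0.49002158) = 112.851185
y = r_b·(sin φ − φ·cos φ) = 100.521475·(0.49002158 − 0.51211451·0.87171030) = 4.383348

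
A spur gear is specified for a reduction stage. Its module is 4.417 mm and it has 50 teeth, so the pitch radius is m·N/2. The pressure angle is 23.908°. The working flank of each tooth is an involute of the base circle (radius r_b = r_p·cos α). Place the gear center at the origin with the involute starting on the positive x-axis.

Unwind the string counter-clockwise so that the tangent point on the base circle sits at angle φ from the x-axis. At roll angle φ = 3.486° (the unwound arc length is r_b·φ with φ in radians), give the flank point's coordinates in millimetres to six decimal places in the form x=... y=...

pitch radius r_p = m·N/2 = 4.417·50/2 = 110.425000
base radius r_b = r_p·cos α = 110.425000·cos 23.908° = 100.950245
roll angle φ = 3.486° = 0.06084218 rad
x = r_b·(cos φ + φ·sin φ) = 100.950245·(0.99814969 + 0.06084218·0.06080465) = 101.136920
y = r_b·(sin φ − φ·cos φ) = 100.950245·(0.06080465 − 0.06084218·0.99814969) = 0.007576

x=101.136920 y=0.007576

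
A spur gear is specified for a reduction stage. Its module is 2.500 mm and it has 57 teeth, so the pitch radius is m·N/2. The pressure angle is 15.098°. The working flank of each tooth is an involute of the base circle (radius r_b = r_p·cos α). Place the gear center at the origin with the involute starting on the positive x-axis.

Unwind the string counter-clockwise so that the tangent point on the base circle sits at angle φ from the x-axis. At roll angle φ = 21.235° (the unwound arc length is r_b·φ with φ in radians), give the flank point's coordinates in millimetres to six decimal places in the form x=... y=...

x=73.354092 y=1.151382

pitch radius r_p = m·N/2 = 2.500·57/2 = 71.250000
base radius r_b = r_p·cos α = 71.250000·cos 15.098° = 68.790573
roll angle φ = 21.235° = 0.37062067 rad
x = r_b·(cos φ + φ·sin φ) = 68.790573·(0.93210272 + 0.37062067·0.36219403) = 73.354092
y = r_b·(sin φ − φ·cos φ) = 68.790573·(0.36219403 − 0.37062067·0.93210272) = 1.151382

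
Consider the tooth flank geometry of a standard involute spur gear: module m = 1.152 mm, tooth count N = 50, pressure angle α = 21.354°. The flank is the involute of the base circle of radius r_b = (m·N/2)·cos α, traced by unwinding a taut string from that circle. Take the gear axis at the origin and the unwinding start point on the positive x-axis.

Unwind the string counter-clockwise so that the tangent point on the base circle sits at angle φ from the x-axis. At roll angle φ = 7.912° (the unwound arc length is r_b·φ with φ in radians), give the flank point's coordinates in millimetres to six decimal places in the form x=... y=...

x=27.077360 y=0.023499

pitch radius r_p = m·N/2 = 1.152·50/2 = 28.800000
base radius r_b = r_p·cos α = 28.800000·cos 21.354° = 26.822836
roll angle φ = 7.912° = 0.13809045 rad
x = r_b·(cos φ + φ·sin φ) = 26.822836·(0.99048066 + 0.13809045·0.13765199) = 27.077360
y = r_b·(sin φ − φ·cos φ) = 26.822836·(0.13765199 − 0.13809045·0.99048066) = 0.023499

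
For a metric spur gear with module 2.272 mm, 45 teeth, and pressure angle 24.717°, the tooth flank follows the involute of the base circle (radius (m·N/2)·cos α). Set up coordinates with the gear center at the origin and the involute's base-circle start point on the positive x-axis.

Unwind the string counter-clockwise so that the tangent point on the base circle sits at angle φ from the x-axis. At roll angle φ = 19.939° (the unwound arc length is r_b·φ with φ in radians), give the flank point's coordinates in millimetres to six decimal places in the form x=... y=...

pitch radius r_p = m·N/2 = 2.272·45/2 = 51.120000
base radius r_b = r_p·cos α = 51.120000·cos 24.717° = 46.436598
roll angle φ = 19.939° = 0.34800120 rad
x = r_b·(cos φ + φ·sin φ) = 46.436598·(0.94005622 + 0.34800120·0.34101951) = 49.163885
y = r_b·(sin φ − φ·cos φ) = 46.436598·(0.34101951 − 0.34800120·0.94005622) = 0.644485

x=49.163885 y=0.644485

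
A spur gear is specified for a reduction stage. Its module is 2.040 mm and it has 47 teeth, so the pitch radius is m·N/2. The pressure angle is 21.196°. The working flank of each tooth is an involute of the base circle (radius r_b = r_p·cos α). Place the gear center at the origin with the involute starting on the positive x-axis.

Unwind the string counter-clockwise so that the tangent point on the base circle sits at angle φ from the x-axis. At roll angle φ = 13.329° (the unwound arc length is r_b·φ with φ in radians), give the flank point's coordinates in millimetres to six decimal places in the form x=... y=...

pitch radius r_p = m·N/2 = 2.040·47/2 = 47.940000
base radius r_b = r_p·cos α = 47.940000·cos 21.196° = 44.696813
roll angle φ = 13.329° = 0.23263494 rad
x = r_b·(cos φ + φ·sin φ) = 44.696813·(0.97306231 + 0.23263494·0.23054228) = 45.889972
y = r_b·(sin φ − φ·cos φ) = 44.696813·(0.23054228 − 0.23263494·0.97306231) = 0.186564

x=45.889972 y=0.186564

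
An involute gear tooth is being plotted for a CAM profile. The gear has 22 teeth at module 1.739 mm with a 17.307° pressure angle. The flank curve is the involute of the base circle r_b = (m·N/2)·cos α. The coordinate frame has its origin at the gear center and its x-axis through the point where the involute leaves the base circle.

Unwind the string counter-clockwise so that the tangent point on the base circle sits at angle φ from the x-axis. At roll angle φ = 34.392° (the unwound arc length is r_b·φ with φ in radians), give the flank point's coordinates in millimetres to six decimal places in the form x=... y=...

pitch radius r_p = m·N/2 = 1.739·22/2 = 19.129000
base radius r_b = r_p·cos α = 19.129000·cos 17.307° = 18.262924
roll angle φ = 34.392° = 0.60025364 rad
x = r_b·(cos φ + φ·sin φ) = 18.262924·(0.82519237 + 0.60025364·0.56485179) = 21.262550
y = r_b·(sin φ − φ·cos φ) = 18.262924·(0.56485179 − 0.60025364·0.82519237) = 1.269768

x=21.262550 y=1.269768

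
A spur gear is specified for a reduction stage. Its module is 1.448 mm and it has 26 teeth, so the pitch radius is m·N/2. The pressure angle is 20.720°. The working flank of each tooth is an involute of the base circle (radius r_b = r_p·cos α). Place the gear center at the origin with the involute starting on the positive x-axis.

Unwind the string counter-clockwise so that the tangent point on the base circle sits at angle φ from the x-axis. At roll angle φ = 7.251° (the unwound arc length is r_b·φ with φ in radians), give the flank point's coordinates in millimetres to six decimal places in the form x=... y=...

x=17.746902 y=0.011876

pitch radius r_p = m·N/2 = 1.448·26/2 = 18.824000
base radius r_b = r_p·cos α = 18.824000·cos 20.720° = 17.606475
roll angle φ = 7.251° = 0.12655382 rad
x = r_b·(cos φ + φ·sin φ) = 17.606475·(0.99200275 + 0.12655382·0.12621628) = 17.746902
y = r_b·(sin φ − φ·cos φ) = 17.606475·(0.12621628 − 0.12655382·0.99200275) = 0.011876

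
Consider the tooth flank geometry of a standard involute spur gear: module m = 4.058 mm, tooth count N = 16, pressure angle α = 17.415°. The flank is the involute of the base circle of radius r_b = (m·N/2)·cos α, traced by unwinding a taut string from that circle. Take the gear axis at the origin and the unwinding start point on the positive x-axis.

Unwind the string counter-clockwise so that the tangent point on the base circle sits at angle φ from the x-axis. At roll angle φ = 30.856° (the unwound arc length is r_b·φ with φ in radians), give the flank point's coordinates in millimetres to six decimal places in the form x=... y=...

pitch radius r_p = m·N/2 = 4.058·16/2 = 32.464000
base radius r_b = r_p·cos α = 32.464000·cos 17.415° = 30.975915
roll angle φ = 30.856° = 0.53853879 rad
x = r_b·(cos φ + φ·sin φ) = 30.975915·(0.85845902 + 0.53853879·0.51288215) = 35.147317
y = r_b·(sin φ − φ·cos φ) = 30.975915·(0.51288215 − 0.53853879·0.85845902) = 1.566411

x=35.147317 y=1.566411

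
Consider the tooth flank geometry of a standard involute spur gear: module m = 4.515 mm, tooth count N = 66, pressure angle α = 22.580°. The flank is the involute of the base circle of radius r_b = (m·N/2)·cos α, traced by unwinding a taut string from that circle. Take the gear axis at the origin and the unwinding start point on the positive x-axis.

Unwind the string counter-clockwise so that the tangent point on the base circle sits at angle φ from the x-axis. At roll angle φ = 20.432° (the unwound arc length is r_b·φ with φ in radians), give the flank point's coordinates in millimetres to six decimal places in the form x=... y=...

x=146.045003 y=2.053270

pitch radius r_p = m·N/2 = 4.515·66/2 = 148.995000
base radius r_b = r_p·cos α = 148.995000·cos 22.580° = 137.573685
roll angle φ = 20.432° = 0.35660567 rad
x = r_b·(cos φ + φ·sin φ) = 137.573685·(0.93708716 + 0.35660567·0.34909547) = 146.045003
y = r_b·(sin φ − φ·cos φ) = 137.573685·(0.34909547 − 0.35660567·0.93708716) = 2.053270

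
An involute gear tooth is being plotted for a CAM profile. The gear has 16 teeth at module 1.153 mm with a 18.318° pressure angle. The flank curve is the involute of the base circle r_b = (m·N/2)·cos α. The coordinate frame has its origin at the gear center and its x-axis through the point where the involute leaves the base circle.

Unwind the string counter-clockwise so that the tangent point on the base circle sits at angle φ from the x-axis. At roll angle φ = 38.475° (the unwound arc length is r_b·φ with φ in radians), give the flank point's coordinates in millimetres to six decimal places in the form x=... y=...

pitch radius r_p = m·N/2 = 1.153·16/2 = 9.224000
base radius r_b = r_p·cos α = 9.224000·cos 18.318° = 8.756590
roll angle φ = 38.475° = 0.67151543 rad
x = r_b·(cos φ + φ·sin φ) = 8.756590·(0.78287971 + 0.67151543·0.62217310) = 10.513850
y = r_b·(sin φ − φ·cos φ) = 8.756590·(0.62217310 − 0.67151543·0.78287971) = 0.844637

x=10.513850 y=0.844637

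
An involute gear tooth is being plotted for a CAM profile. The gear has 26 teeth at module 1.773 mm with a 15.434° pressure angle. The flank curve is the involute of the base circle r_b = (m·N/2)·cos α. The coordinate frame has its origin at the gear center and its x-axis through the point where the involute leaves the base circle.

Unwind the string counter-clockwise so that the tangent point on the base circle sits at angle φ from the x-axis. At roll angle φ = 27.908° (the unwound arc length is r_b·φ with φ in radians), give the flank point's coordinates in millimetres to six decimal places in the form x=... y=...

x=24.699142 y=0.835717

pitch radius r_p = m·N/2 = 1.773·26/2 = 23.049000
base radius r_b = r_p·cos α = 23.049000·cos 15.434° = 22.217799
roll angle φ = 27.908° = 0.48708649 rad
x = r_b·(cos φ + φ·sin φ) = 22.217799·(0.88370029 + 0.48708649·0.46805321) = 24.699142
y = r_b·(sin φ − φ·cos φ) = 22.217799·(0.46805321 − 0.48708649·0.88370029) = 0.835717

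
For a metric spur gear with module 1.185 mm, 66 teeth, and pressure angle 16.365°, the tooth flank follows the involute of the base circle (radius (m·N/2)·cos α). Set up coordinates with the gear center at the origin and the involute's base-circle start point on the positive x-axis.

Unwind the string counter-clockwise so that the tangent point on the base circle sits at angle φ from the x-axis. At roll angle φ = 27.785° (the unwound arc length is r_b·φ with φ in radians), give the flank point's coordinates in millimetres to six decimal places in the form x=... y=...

x=41.676510 y=1.393046

pitch radius r_p = m·N/2 = 1.185·66/2 = 39.105000
base radius r_b = r_p·cos α = 39.105000·cos 16.365° = 37.520711
roll angle φ = 27.785° = 0.48493973 rad
x = r_b·(cos φ + φ·sin φ) = 37.520711·(0.88470304 + 0.48493973·0.46615504) = 41.676510
y = r_b·(sin φ − φ·cos φ) = 37.520711·(0.46615504 − 0.48493973·0.88470304) = 1.393046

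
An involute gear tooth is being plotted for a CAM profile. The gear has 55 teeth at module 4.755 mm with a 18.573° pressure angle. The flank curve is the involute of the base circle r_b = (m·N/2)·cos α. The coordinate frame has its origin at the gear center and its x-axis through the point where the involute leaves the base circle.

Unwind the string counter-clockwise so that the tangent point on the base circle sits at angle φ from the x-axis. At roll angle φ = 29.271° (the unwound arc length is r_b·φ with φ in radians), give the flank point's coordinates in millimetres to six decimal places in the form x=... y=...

pitch radius r_p = m·N/2 = 4.755·55/2 = 130.762500
base radius r_b = r_p·cos α = 130.762500·cos 18.573° = 123.952207
roll angle φ = 29.271° = 0.51087533 rad
x = r_b·(cos φ + φ·sin φ) = 123.952207·(0.87231686 + 0.51087533·0.48894100) = 139.087361
y = r_b·(sin φ − φ·cos φ) = 123.952207·(0.48894100 − 0.51087533·0.87231686) = 5.366614

x=139.087361 y=5.366614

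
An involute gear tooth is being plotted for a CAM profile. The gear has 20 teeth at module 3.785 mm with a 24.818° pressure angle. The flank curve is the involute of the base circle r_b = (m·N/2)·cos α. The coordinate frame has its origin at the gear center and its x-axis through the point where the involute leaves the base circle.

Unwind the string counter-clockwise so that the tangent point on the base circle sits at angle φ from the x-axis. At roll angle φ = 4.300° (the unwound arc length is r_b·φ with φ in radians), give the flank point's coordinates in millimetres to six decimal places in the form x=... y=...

pitch radius r_p = m·N/2 = 3.785·20/2 = 37.850000
base radius r_b = r_p·cos α = 37.850000·cos 24.818° = 34.354388
roll angle φ = 4.300° = 0.07504916 rad
x = r_b·(cos φ + φ·sin φ) = 34.354388·(0.99718513 + 0.07504916·0.07497873) = 34.451000
y = r_b·(sin φ − φ·cos φ) = 34.354388·(0.07497873 − 0.07504916·0.99718513) = 0.004838

x=34.451000 y=0.004838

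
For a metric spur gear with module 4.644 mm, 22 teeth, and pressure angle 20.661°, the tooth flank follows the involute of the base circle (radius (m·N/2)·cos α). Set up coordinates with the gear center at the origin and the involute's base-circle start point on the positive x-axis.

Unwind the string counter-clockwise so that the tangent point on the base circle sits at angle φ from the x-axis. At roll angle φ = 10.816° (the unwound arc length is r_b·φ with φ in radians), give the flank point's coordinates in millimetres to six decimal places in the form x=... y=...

x=48.642602 y=0.106801

pitch radius r_p = m·N/2 = 4.644·22/2 = 51.084000
base radius r_b = r_p·cos α = 51.084000·cos 20.661° = 47.798503
roll angle φ = 10.816° = 0.18877481 rad
x = r_b·(cos φ + φ·sin φ) = 47.798503·(0.98223489 + 0.18877481·0.18765561) = 48.642602
y = r_b·(sin φ − φ·cos φ) = 47.798503·(0.18765561 − 0.18877481·0.98223489) = 0.106801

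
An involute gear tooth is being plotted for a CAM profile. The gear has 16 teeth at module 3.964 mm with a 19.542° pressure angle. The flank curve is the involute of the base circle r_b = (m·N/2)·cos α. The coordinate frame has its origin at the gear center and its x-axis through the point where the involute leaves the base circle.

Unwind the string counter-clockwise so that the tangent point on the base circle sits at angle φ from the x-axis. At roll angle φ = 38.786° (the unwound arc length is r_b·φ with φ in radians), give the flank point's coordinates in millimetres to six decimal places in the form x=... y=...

pitch radius r_p = m·N/2 = 3.964·16/2 = 31.712000
base radius r_b = r_p·cos α = 31.712000·cos 19.542° = 29.885279
roll angle φ = 38.786° = 0.67694340 rad
x = r_b·(cos φ + φ·sin φ) = 29.885279·(0.77949105 + 0.67694340·0.62641336) = 35.968053
y = r_b·(sin φ − φ·cos φ) = 29.885279·(0.62641336 − 0.67694340·0.77949105) = 2.950933

x=35.968053 y=2.950933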